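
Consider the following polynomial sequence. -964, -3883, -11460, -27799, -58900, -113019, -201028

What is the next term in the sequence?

-336775

First differences: -2919, -7577, -16339, -31101, -54119, -88009
Second differences: -4658, -8762, -14762, -23018, -33890
Third differences: -4104, -6000, -8256, -10872
Fourth differences: -1896, -2256, -2616
Fifth differences: -360, -360
Constant fifth difference = -360, so extend:
-2616 − 360 = -2976;  -10872 − 2976 = -13848;  -33890 − 13848 = -47738;  -88009 − 47738 = -135747;  -201028 − 135747 = -336775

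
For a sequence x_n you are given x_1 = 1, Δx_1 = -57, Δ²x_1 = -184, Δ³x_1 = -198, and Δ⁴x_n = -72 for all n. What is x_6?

Build the table forward from the leading diagonal:
D4: -72  -72  -72  -72  -72  -72
D3: -198  -270  -342  -414  -486  -558
D2: -184  -382  -652  -994  -1408  -1894
D1: -57  -241  -623  -1275  -2269  -3677
x: 1  -56  -297  -920  -2195  -4464

-4464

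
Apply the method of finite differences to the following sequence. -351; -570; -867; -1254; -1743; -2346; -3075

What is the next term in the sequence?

-3942

First differences: -219, -297, -387, -489, -603, -729
Second differences: -78, -90, -102, -114, -126
Third differences: -12, -12, -12, -12
Constant third difference = -12, so extend:
-126 − 12 = -138;  -729 − 138 = -867;  -3075 − 867 = -3942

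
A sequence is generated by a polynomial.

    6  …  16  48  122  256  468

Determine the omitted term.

Using the last 5 terms:
32, 74, 134, 212
42, 60, 78
18, 18
Constant third difference = 18.
Extend backward: 42 − 18 = 24;  32 − 24 = 8;  16 − 8 = 8

8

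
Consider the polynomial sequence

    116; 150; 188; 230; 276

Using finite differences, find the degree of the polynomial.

2

Δ: 34, 38, 42, 46
Δ²: 4, 4, 4
The second differences are constant, so the polynomial has degree 2.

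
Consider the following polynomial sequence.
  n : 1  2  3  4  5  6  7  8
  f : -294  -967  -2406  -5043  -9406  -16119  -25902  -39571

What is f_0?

-51

D1: -673  -1439  -2637  -4363  -6713  -9783  -13669
D2: -766  -1198  -1726  -2350  -3070  -3886
D3: -432  -528  -624  -720  -816
D4: -96  -96  -96  -96
The fourth differences are constant at -96.
Work back: -432 + 96 = -336;  -766 + 336 = -430;  -673 + 430 = -243;  -294 + 243 = -51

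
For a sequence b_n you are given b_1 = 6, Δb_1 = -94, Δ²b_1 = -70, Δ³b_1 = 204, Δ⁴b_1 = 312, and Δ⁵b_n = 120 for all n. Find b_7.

Build the table forward from the leading diagonal:
Fifth differences: 120, 120, 120, 120, 120, 120, 120
Fourth differences: 312, 432, 552, 672, 792, 912, 1032
Third differences: 204, 516, 948, 1500, 2172, 2964, 3876
Second differences: -70, 134, 650, 1598, 3098, 5270, 8234
First differences: -94, -164, -30, 620, 2218, 5316, 10586
b: 6, -88, -252, -282, 338, 2556, 7872

7872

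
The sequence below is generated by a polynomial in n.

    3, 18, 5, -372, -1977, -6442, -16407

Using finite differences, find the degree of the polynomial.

Δ: 15, -13, -377, -1605, -4465, -9965
Δ²: -28, -364, -1228, -2860, -5500
Δ³: -336, -864, -1632, -2640
Δ⁴: -528, -768, -1008
Δ⁵: -240, -240
The fifth differences are constant, so the polynomial has degree 5.

5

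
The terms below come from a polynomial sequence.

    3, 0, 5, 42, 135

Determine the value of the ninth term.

Δ: -3 , 5 , 37 , 93
Δ²: 8 , 32 , 56
Δ³: 24 , 24
The third differences are constant (24).
56 + 24 = 80;  93 + 80 = 173;  135 + 173 = 308
80 + 24 = 104;  173 + 104 = 277;  308 + 277 = 585
104 + 24 = 128;  277 + 128 = 405;  585 + 405 = 990
128 + 24 = 152;  405 + 152 = 557;  990 + 557 = 1547

1547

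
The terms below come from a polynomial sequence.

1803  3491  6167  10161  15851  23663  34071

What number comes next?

47597

1688, 2676, 3994, 5690, 7812, 10408
988, 1318, 1696, 2122, 2596
330, 378, 426, 474
48, 48, 48
The fourth differences are constant (48).
474 + 48 = 522;  2596 + 522 = 3118;  10408 + 3118 = 13526;  34071 + 13526 = 47597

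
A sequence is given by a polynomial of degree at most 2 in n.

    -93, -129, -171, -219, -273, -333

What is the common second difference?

First differences: -36, -42, -48, -54, -60
Second differences: -6, -6, -6, -6

-6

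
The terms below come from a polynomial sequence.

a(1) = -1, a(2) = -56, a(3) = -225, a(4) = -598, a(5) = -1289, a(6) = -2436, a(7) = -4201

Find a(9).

-10353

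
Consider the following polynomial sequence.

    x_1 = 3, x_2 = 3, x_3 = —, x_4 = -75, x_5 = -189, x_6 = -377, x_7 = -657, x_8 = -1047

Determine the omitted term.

-17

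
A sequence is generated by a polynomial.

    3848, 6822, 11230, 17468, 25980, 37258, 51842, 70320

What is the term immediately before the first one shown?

D1: 2974  4408  6238  8512  11278  14584  18478
D2: 1434  1830  2274  2766  3306  3894
D3: 396  444  492  540  588
D4: 48  48  48  48
The fourth differences are constant at 48.
Work back: 396 − 48 = 348;  1434 − 348 = 1086;  2974 − 1086 = 1888;  3848 − 1888 = 1960

1960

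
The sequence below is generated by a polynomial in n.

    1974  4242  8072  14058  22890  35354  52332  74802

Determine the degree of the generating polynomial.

First differences: 2268, 3830, 5986, 8832, 12464, 16978, 22470
Second differences: 1562, 2156, 2846, 3632, 4514, 5492
Third differences: 594, 690, 786, 882, 978
Fourth differences: 96, 96, 96, 96
The fourth differences are constant, so the polynomial has degree 4.

4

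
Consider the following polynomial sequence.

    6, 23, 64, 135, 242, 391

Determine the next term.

Δ: 17  41  71  107  149
Δ²: 24  30  36  42
Δ³: 6  6  6
Third differences constant at 6.
42 + 6 = 48;  149 + 48 = 197;  391 + 197 = 588

588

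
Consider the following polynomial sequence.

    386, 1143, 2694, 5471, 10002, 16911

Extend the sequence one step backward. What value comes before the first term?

87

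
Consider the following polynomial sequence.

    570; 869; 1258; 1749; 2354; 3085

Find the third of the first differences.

491

First differences: 299, 389, 491, 605, 731
Second differences: 90, 102, 114, 126
Third differences: 12, 12, 12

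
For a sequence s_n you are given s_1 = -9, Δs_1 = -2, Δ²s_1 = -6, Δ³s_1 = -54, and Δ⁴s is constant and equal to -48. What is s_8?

-3719

Build the table forward from the leading diagonal:
Fourth differences: -48  -48  -48  -48  -48  -48  -48  -48
Third differences: -54  -102  -150  -198  -246  -294  -342  -390
Second differences: -6  -60  -162  -312  -510  -756  -1050  -1392
First differences: -2  -8  -68  -230  -542  -1052  -1808  -2858
s: -9  -11  -19  -87  -317  -859  -1911  -3719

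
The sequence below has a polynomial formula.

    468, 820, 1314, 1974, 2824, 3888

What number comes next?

5190

First differences: 352  494  660  850  1064
Second differences: 142  166  190  214
Third differences: 24  24  24
Third differences constant at 24.
214 + 24 = 238;  1064 + 238 = 1302;  3888 + 1302 = 5190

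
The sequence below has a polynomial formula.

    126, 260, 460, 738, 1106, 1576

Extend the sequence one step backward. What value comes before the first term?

134, 200, 278, 368, 470
66, 78, 90, 102
12, 12, 12
The third differences are constant at 12.
Work back: 66 − 12 = 54;  134 − 54 = 80;  126 − 80 = 46

46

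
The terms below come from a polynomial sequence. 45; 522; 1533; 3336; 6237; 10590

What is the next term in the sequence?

D1: 477 , 1011 , 1803 , 2901 , 4353
D2: 534 , 792 , 1098 , 1452
D3: 258 , 306 , 354
D4: 48 , 48
Fourth differences constant at 48.
354 + 48 = 402;  1452 + 402 = 1854;  4353 + 1854 = 6207;  10590 + 6207 = 16797

16797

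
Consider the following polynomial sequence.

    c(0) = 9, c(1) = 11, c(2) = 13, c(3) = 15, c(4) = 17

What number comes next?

19

Δ: 2  2  2  2
The first differences are constant (2).
17 + 2 = 19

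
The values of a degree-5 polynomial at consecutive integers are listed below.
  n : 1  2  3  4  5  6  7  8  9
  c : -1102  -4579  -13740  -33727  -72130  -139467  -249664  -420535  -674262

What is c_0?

-135

D1: -3477, -9161, -19987, -38403, -67337, -110197, -170871, -253727
D2: -5684, -10826, -18416, -28934, -42860, -60674, -82856
D3: -5142, -7590, -10518, -13926, -17814, -22182
D4: -2448, -2928, -3408, -3888, -4368
D5: -480, -480, -480, -480
The fifth differences are constant at -480.
Work back: -2448 + 480 = -1968;  -5142 + 1968 = -3174;  -5684 + 3174 = -2510;  -3477 + 2510 = -967;  -1102 + 967 = -135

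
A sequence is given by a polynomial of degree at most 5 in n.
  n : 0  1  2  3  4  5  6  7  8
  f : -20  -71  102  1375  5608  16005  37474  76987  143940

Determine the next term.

D1: -51  173  1273  4233  10397  21469  39513  66953
D2: 224  1100  2960  6164  11072  18044  27440
D3: 876  1860  3204  4908  6972  9396
D4: 984  1344  1704  2064  2424
D5: 360  360  360  360
Constant fifth difference = 360, so extend:
2424 + 360 = 2784;  9396 + 2784 = 12180;  27440 + 12180 = 39620;  66953 + 39620 = 106573;  143940 + 106573 = 250513

250513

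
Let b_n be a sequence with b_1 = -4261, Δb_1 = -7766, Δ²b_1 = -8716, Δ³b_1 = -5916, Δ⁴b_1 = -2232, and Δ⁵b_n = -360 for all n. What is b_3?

-28509

Build the table forward from the leading diagonal:
Fifth differences: -360, -360, -360
Fourth differences: -2232, -2592, -2952
Third differences: -5916, -8148, -10740
Second differences: -8716, -14632, -22780
First differences: -7766, -16482, -31114
b: -4261, -12027, -28509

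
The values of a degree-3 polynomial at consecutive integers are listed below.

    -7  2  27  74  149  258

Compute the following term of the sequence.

407

9, 25, 47, 75, 109
16, 22, 28, 34
6, 6, 6
Third differences constant at 6.
34 + 6 = 40;  109 + 40 = 149;  258 + 149 = 407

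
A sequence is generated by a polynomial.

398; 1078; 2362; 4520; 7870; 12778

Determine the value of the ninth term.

41230

680 , 1284 , 2158 , 3350 , 4908
604 , 874 , 1192 , 1558
270 , 318 , 366
48 , 48
Fourth differences constant at 48.
366 + 48 = 414;  1558 + 414 = 1972;  4908 + 1972 = 6880;  12778 + 6880 = 19658
414 + 48 = 462;  1972 + 462 = 2434;  6880 + 2434 = 9314;  19658 + 9314 = 28972
462 + 48 = 510;  2434 + 510 = 2944;  9314 + 2944 = 12258;  28972 + 12258 = 41230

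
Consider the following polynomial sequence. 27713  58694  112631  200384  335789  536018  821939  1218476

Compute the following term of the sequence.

1754969

D1: 30981  53937  87753  135405  200229  285921  396537
D2: 22956  33816  47652  64824  85692  110616
D3: 10860  13836  17172  20868  24924
D4: 2976  3336  3696  4056
D5: 360  360  360
Fifth differences constant at 360.
4056 + 360 = 4416;  24924 + 4416 = 29340;  110616 + 29340 = 139956;  396537 + 139956 = 536493;  1218476 + 536493 = 1754969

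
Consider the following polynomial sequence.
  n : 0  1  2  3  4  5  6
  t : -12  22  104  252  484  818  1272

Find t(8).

D1: 34  82  148  232  334  454
D2: 48  66  84  102  120
D3: 18  18  18  18
Constant third difference = 18, so extend:
120 + 18 = 138;  454 + 138 = 592;  1272 + 592 = 1864
138 + 18 = 156;  592 + 156 = 748;  1864 + 748 = 2612

2612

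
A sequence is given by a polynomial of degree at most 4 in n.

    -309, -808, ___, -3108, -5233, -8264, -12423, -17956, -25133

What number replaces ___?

Using the last 6 terms:
D1: -2125, -3031, -4159, -5533, -7177
D2: -906, -1128, -1374, -1644
D3: -222, -246, -270
D4: -24, -24
Constant fourth difference = -24.
Extend backward: -222 + 24 = -198;  -906 + 198 = -708;  -2125 + 708 = -1417;  -3108 + 1417 = -1691

-1691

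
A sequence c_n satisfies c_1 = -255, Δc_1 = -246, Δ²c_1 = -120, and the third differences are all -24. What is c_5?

-2055

Build the table forward from the leading diagonal:
Δ³: -24  -24  -24  -24  -24
Δ²: -120  -144  -168  -192  -216
Δ: -246  -366  -510  -678  -870
c: -255  -501  -867  -1377  -2055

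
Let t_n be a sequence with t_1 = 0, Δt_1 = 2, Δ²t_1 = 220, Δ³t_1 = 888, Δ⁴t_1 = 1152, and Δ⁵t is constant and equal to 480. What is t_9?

163424

Build the table forward from the leading diagonal:
Δ⁵: 480, 480, 480, 480, 480, 480, 480, 480, 480
Δ⁴: 1152, 1632, 2112, 2592, 3072, 3552, 4032, 4512, 4992
Δ³: 888, 2040, 3672, 5784, 8376, 11448, 15000, 19032, 23544
Δ²: 220, 1108, 3148, 6820, 12604, 20980, 32428, 47428, 66460
Δ: 2, 222, 1330, 4478, 11298, 23902, 44882, 77310, 124738
t: 0, 2, 224, 1554, 6032, 17330, 41232, 86114, 163424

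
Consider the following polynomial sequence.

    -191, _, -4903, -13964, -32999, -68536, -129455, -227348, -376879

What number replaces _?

-1280

Using the last 7 terms:
D1: -9061  -19035  -35537  -60919  -97893  -149531
D2: -9974  -16502  -25382  -36974  -51638
D3: -6528  -8880  -11592  -14664
D4: -2352  -2712  -3072
D5: -360  -360
Constant fifth difference = -360.
Extend backward: -2352 + 360 = -1992;  -6528 + 1992 = -4536;  -9974 + 4536 = -5438;  -9061 + 5438 = -3623;  -4903 + 3623 = -1280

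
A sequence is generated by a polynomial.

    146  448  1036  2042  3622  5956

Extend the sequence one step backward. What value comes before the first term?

22

First differences: 302  588  1006  1580  2334
Second differences: 286  418  574  754
Third differences: 132  156  180
Fourth differences: 24  24
The fourth differences are constant at 24.
Work back: 132 − 24 = 108;  286 − 108 = 178;  302 − 178 = 124;  146 − 124 = 22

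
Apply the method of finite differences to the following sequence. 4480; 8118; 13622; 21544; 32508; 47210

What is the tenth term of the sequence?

3638 , 5504 , 7922 , 10964 , 14702
1866 , 2418 , 3042 , 3738
552 , 624 , 696
72 , 72
The fourth differences are constant (72).
696 + 72 = 768;  3738 + 768 = 4506;  14702 + 4506 = 19208;  47210 + 19208 = 66418
768 + 72 = 840;  4506 + 840 = 5346;  19208 + 5346 = 24554;  66418 + 24554 = 90972
840 + 72 = 912;  5346 + 912 = 6258;  24554 + 6258 = 30812;  90972 + 30812 = 121784
912 + 72 = 984;  6258 + 984 = 7242;  30812 + 7242 = 38054;  121784 + 38054 = 159838

159838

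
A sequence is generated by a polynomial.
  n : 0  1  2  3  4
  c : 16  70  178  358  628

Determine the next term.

1006

D1: 54 , 108 , 180 , 270
D2: 54 , 72 , 90
D3: 18 , 18
The third differences are constant (18).
90 + 18 = 108;  270 + 108 = 378;  628 + 378 = 1006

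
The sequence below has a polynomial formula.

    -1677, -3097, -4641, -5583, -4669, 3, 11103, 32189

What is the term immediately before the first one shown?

-699

-1420, -1544, -942, 914, 4672, 11100, 21086
-124, 602, 1856, 3758, 6428, 9986
726, 1254, 1902, 2670, 3558
528, 648, 768, 888
120, 120, 120
The fifth differences are constant at 120.
Work back: 528 − 120 = 408;  726 − 408 = 318;  -124 − 318 = -442;  -1420 + 442 = -978;  -1677 + 978 = -699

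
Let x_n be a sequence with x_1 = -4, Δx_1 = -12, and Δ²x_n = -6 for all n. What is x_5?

Build the table forward from the leading diagonal:
Δ²: -6  -6  -6  -6  -6
Δ: -12  -18  -24  -30  -36
x: -4  -16  -34  -58  -88

-88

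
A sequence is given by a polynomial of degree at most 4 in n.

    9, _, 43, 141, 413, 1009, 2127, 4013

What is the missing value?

17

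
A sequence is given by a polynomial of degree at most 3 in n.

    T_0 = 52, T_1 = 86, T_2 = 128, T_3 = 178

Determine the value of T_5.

34, 42, 50
8, 8
The second differences are constant (8).
50 + 8 = 58;  178 + 58 = 236
58 + 8 = 66;  236 + 66 = 302

302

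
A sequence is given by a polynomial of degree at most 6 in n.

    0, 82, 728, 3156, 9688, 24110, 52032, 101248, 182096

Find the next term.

First differences: 82, 646, 2428, 6532, 14422, 27922, 49216, 80848
Second differences: 564, 1782, 4104, 7890, 13500, 21294, 31632
Third differences: 1218, 2322, 3786, 5610, 7794, 10338
Fourth differences: 1104, 1464, 1824, 2184, 2544
Fifth differences: 360, 360, 360, 360
Constant fifth difference = 360, so extend:
2544 + 360 = 2904;  10338 + 2904 = 13242;  31632 + 13242 = 44874;  80848 + 44874 = 125722;  182096 + 125722 = 307818

307818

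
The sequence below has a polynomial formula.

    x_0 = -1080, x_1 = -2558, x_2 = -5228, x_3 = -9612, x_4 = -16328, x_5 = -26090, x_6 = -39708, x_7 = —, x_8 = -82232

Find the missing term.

-58088

Using the first 7 terms:
D1: -1478  -2670  -4384  -6716  -9762  -13618
D2: -1192  -1714  -2332  -3046  -3856
D3: -522  -618  -714  -810
D4: -96  -96  -96
Constant fourth difference = -96.
Extend forward: -810 − 96 = -906;  -3856 − 906 = -4762;  -13618 − 4762 = -18380;  -39708 − 18380 = -58088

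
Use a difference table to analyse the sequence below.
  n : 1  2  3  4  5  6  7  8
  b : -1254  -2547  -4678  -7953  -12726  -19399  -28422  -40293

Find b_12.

First differences: -1293, -2131, -3275, -4773, -6673, -9023, -11871
Second differences: -838, -1144, -1498, -1900, -2350, -2848
Third differences: -306, -354, -402, -450, -498
Fourth differences: -48, -48, -48, -48
Constant fourth difference = -48, so extend:
-498 − 48 = -546;  -2848 − 546 = -3394;  -11871 − 3394 = -15265;  -40293 − 15265 = -55558
-546 − 48 = -594;  -3394 − 594 = -3988;  -15265 − 3988 = -19253;  -55558 − 19253 = -74811
-594 − 48 = -642;  -3988 − 642 = -4630;  -19253 − 4630 = -23883;  -74811 − 23883 = -98694
-642 − 48 = -690;  -4630 − 690 = -5320;  -23883 − 5320 = -29203;  -98694 − 29203 = -127897

-127897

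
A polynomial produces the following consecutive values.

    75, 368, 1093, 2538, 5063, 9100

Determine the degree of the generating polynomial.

D1: 293, 725, 1445, 2525, 4037
D2: 432, 720, 1080, 1512
D3: 288, 360, 432
D4: 72, 72
The fourth differences are constant, so the polynomial has degree 4.

4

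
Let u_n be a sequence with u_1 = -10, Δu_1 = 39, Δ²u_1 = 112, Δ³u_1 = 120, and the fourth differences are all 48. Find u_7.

Build the table forward from the leading diagonal:
D4: 48  48  48  48  48  48  48
D3: 120  168  216  264  312  360  408
D2: 112  232  400  616  880  1192  1552
D1: 39  151  383  783  1399  2279  3471
u: -10  29  180  563  1346  2745  5024

5024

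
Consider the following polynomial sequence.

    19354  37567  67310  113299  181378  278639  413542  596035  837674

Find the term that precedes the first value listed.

8963

18213  29743  45989  68079  97261  134903  182493  241639
11530  16246  22090  29182  37642  47590  59146
4716  5844  7092  8460  9948  11556
1128  1248  1368  1488  1608
120  120  120  120
The fifth differences are constant at 120.
Work back: 1128 − 120 = 1008;  4716 − 1008 = 3708;  11530 − 3708 = 7822;  18213 − 7822 = 10391;  19354 − 10391 = 8963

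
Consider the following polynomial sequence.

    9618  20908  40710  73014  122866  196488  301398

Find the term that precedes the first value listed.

3786

11290, 19802, 32304, 49852, 73622, 104910
8512, 12502, 17548, 23770, 31288
3990, 5046, 6222, 7518
1056, 1176, 1296
120, 120
The fifth differences are constant at 120.
Work back: 1056 − 120 = 936;  3990 − 936 = 3054;  8512 − 3054 = 5458;  11290 − 5458 = 5832;  9618 − 5832 = 3786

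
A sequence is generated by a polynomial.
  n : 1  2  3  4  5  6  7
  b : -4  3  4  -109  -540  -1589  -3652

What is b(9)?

-12884

Δ: 7 , 1 , -113 , -431 , -1049 , -2063
Δ²: -6 , -114 , -318 , -618 , -1014
Δ³: -108 , -204 , -300 , -396
Δ⁴: -96 , -96 , -96
Constant fourth difference = -96, so extend:
-396 − 96 = -492;  -1014 − 492 = -1506;  -2063 − 1506 = -3569;  -3652 − 3569 = -7221
-492 − 96 = -588;  -1506 − 588 = -2094;  -3569 − 2094 = -5663;  -7221 − 5663 = -12884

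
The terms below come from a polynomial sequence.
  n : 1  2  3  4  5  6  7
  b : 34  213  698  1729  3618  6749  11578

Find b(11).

59514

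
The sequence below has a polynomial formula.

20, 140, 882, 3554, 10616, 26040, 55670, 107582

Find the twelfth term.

First differences: 120  742  2672  7062  15424  29630  51912
Second differences: 622  1930  4390  8362  14206  22282
Third differences: 1308  2460  3972  5844  8076
Fourth differences: 1152  1512  1872  2232
Fifth differences: 360  360  360
Fifth differences constant at 360.
2232 + 360 = 2592;  8076 + 2592 = 10668;  22282 + 10668 = 32950;  51912 + 32950 = 84862;  107582 + 84862 = 192444
2592 + 360 = 2952;  10668 + 2952 = 13620;  32950 + 13620 = 46570;  84862 + 46570 = 131432;  192444 + 131432 = 323876
2952 + 360 = 3312;  13620 + 3312 = 16932;  46570 + 16932 = 63502;  131432 + 63502 = 194934;  323876 + 194934 = 518810
3312 + 360 = 3672;  16932 + 3672 = 20604;  63502 + 20604 = 84106;  194934 + 84106 = 279040;  518810 + 279040 = 797850

797850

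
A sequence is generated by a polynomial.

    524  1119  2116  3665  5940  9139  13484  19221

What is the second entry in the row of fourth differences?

Δ: 595, 997, 1549, 2275, 3199, 4345, 5737
Δ²: 402, 552, 726, 924, 1146, 1392
Δ³: 150, 174, 198, 222, 246
Δ⁴: 24, 24, 24, 24

24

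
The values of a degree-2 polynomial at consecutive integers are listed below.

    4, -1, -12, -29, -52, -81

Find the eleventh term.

-5 , -11 , -17 , -23 , -29
-6 , -6 , -6 , -6
Constant second difference = -6, so extend:
-29 − 6 = -35;  -81 − 35 = -116
-35 − 6 = -41;  -116 − 41 = -157
-41 − 6 = -47;  -157 − 47 = -204
-47 − 6 = -53;  -204 − 53 = -257
-53 − 6 = -59;  -257 − 59 = -316

-316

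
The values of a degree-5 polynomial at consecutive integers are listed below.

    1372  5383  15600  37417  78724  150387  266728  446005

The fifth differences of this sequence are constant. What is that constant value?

480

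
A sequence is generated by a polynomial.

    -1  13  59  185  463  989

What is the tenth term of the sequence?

14 , 46 , 126 , 278 , 526
32 , 80 , 152 , 248
48 , 72 , 96
24 , 24
Fourth differences constant at 24.
96 + 24 = 120;  248 + 120 = 368;  526 + 368 = 894;  989 + 894 = 1883
120 + 24 = 144;  368 + 144 = 512;  894 + 512 = 1406;  1883 + 1406 = 3289
144 + 24 = 168;  512 + 168 = 680;  1406 + 680 = 2086;  3289 + 2086 = 5375
168 + 24 = 192;  680 + 192 = 872;  2086 + 872 = 2958;  5375 + 2958 = 8333

8333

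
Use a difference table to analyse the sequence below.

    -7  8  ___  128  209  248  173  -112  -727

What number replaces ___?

53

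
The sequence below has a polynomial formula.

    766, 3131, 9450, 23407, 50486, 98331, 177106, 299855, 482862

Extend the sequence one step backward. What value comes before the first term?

111

2365, 6319, 13957, 27079, 47845, 78775, 122749, 183007
3954, 7638, 13122, 20766, 30930, 43974, 60258
3684, 5484, 7644, 10164, 13044, 16284
1800, 2160, 2520, 2880, 3240
360, 360, 360, 360
The fifth differences are constant at 360.
Work back: 1800 − 360 = 1440;  3684 − 1440 = 2244;  3954 − 2244 = 1710;  2365 − 1710 = 655;  766 − 655 = 111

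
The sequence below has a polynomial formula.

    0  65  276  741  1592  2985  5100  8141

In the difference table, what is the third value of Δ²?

386

Δ: 65, 211, 465, 851, 1393, 2115, 3041
Δ²: 146, 254, 386, 542, 722, 926
Δ³: 108, 132, 156, 180, 204
Δ⁴: 24, 24, 24, 24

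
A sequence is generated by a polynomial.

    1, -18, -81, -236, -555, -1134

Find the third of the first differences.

Δ: -19, -63, -155, -319, -579
Δ²: -44, -92, -164, -260
Δ³: -48, -72, -96
Δ⁴: -24, -24

-155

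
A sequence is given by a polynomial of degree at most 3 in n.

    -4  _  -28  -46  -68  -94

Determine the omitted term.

Using the last 4 terms:
Δ: -18  -22  -26
Δ²: -4  -4
Constant second difference = -4.
Extend backward: -18 + 4 = -14;  -28 + 14 = -14

-14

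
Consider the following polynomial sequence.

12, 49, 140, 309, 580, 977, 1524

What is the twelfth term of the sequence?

7349

First differences: 37  91  169  271  397  547
Second differences: 54  78  102  126  150
Third differences: 24  24  24  24
Constant third difference = 24, so extend:
150 + 24 = 174;  547 + 174 = 721;  1524 + 721 = 2245
174 + 24 = 198;  721 + 198 = 919;  2245 + 919 = 3164
198 + 24 = 222;  919 + 222 = 1141;  3164 + 1141 = 4305
222 + 24 = 246;  1141 + 246 = 1387;  4305 + 1387 = 5692
246 + 24 = 270;  1387 + 270 = 1657;  5692 + 1657 = 7349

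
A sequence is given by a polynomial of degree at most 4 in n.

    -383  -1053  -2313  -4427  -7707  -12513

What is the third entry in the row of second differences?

-1166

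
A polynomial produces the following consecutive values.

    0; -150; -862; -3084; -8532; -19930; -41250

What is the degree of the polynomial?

5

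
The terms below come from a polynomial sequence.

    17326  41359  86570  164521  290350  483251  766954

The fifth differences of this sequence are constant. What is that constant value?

480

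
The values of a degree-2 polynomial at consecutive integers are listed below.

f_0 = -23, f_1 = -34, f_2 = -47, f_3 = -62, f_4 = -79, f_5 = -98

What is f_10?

-223

-11, -13, -15, -17, -19
-2, -2, -2, -2
Second differences constant at -2.
-19 − 2 = -21;  -98 − 21 = -119
-21 − 2 = -23;  -119 − 23 = -142
-23 − 2 = -25;  -142 − 25 = -167
-25 − 2 = -27;  -167 − 27 = -194
-27 − 2 = -29;  -194 − 29 = -223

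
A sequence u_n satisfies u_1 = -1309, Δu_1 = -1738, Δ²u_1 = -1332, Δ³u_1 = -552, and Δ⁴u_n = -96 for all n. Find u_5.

-18557

Build the table forward from the leading diagonal:
Δ⁴: -96  -96  -96  -96  -96
Δ³: -552  -648  -744  -840  -936
Δ²: -1332  -1884  -2532  -3276  -4116
Δ: -1738  -3070  -4954  -7486  -10762
u: -1309  -3047  -6117  -11071  -18557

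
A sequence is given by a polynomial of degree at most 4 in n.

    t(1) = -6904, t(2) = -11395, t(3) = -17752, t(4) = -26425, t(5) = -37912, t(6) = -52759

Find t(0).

-3877

First differences: -4491, -6357, -8673, -11487, -14847
Second differences: -1866, -2316, -2814, -3360
Third differences: -450, -498, -546
Fourth differences: -48, -48
The fourth differences are constant at -48.
Work back: -450 + 48 = -402;  -1866 + 402 = -1464;  -4491 + 1464 = -3027;  -6904 + 3027 = -3877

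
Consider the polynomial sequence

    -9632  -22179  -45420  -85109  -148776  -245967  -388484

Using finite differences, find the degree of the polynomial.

D1: -12547, -23241, -39689, -63667, -97191, -142517
D2: -10694, -16448, -23978, -33524, -45326
D3: -5754, -7530, -9546, -11802
D4: -1776, -2016, -2256
D5: -240, -240
The fifth differences are constant, so the polynomial has degree 5.

5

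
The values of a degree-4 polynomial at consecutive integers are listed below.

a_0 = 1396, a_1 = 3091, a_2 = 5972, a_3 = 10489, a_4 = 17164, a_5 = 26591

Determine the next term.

1695  2881  4517  6675  9427
1186  1636  2158  2752
450  522  594
72  72
Constant fourth difference = 72, so extend:
594 + 72 = 666;  2752 + 666 = 3418;  9427 + 3418 = 12845;  26591 + 12845 = 39436

39436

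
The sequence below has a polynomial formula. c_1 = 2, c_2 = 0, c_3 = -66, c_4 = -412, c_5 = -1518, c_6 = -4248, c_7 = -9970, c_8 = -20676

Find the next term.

-39102

D1: -2, -66, -346, -1106, -2730, -5722, -10706
D2: -64, -280, -760, -1624, -2992, -4984
D3: -216, -480, -864, -1368, -1992
D4: -264, -384, -504, -624
D5: -120, -120, -120
Fifth differences constant at -120.
-624 − 120 = -744;  -1992 − 744 = -2736;  -4984 − 2736 = -7720;  -10706 − 7720 = -18426;  -20676 − 18426 = -39102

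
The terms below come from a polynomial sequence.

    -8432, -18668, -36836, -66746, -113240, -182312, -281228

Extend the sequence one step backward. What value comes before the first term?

-3230

First differences: -10236, -18168, -29910, -46494, -69072, -98916
Second differences: -7932, -11742, -16584, -22578, -29844
Third differences: -3810, -4842, -5994, -7266
Fourth differences: -1032, -1152, -1272
Fifth differences: -120, -120
The fifth differences are constant at -120.
Work back: -1032 + 120 = -912;  -3810 + 912 = -2898;  -7932 + 2898 = -5034;  -10236 + 5034 = -5202;  -8432 + 5202 = -3230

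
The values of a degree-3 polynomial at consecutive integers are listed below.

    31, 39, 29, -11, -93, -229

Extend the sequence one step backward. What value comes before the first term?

First differences: 8, -10, -40, -82, -136
Second differences: -18, -30, -42, -54
Third differences: -12, -12, -12
The third differences are constant at -12.
Work back: -18 + 12 = -6;  8 + 6 = 14;  31 − 14 = 17

17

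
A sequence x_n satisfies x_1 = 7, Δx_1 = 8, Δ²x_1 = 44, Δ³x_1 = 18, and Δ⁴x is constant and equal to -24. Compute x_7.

Build the table forward from the leading diagonal:
Fourth differences: -24, -24, -24, -24, -24, -24, -24
Third differences: 18, -6, -30, -54, -78, -102, -126
Second differences: 44, 62, 56, 26, -28, -106, -208
First differences: 8, 52, 114, 170, 196, 168, 62
x: 7, 15, 67, 181, 351, 547, 715

715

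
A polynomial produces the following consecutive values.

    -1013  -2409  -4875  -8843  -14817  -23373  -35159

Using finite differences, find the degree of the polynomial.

4

-1396, -2466, -3968, -5974, -8556, -11786
-1070, -1502, -2006, -2582, -3230
-432, -504, -576, -648
-72, -72, -72
The fourth differences are constant, so the polynomial has degree 4.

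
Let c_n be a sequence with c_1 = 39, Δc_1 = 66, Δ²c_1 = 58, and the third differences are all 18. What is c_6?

1129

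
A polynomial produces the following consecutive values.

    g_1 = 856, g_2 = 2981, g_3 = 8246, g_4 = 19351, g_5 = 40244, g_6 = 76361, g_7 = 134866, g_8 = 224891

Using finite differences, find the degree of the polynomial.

5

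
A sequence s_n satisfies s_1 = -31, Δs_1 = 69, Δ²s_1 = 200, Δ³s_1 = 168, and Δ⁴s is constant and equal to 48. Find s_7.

7463

Build the table forward from the leading diagonal:
Δ⁴: 48, 48, 48, 48, 48, 48, 48
Δ³: 168, 216, 264, 312, 360, 408, 456
Δ²: 200, 368, 584, 848, 1160, 1520, 1928
Δ: 69, 269, 637, 1221, 2069, 3229, 4749
s: -31, 38, 307, 944, 2165, 4234, 7463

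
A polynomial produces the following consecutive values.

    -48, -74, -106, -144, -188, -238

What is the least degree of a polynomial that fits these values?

2

D1: -26, -32, -38, -44, -50
D2: -6, -6, -6, -6
The second differences are constant, so the polynomial has degree 2.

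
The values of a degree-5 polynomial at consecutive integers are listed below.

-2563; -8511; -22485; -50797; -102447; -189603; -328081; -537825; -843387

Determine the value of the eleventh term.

-1866093

First differences: -5948 , -13974 , -28312 , -51650 , -87156 , -138478 , -209744 , -305562
Second differences: -8026 , -14338 , -23338 , -35506 , -51322 , -71266 , -95818
Third differences: -6312 , -9000 , -12168 , -15816 , -19944 , -24552
Fourth differences: -2688 , -3168 , -3648 , -4128 , -4608
Fifth differences: -480 , -480 , -480 , -480
The fifth differences are constant (-480).
-4608 − 480 = -5088;  -24552 − 5088 = -29640;  -95818 − 29640 = -125458;  -305562 − 125458 = -431020;  -843387 − 431020 = -1274407
-5088 − 480 = -5568;  -29640 − 5568 = -35208;  -125458 − 35208 = -160666;  -431020 − 160666 = -591686;  -1274407 − 591686 = -1866093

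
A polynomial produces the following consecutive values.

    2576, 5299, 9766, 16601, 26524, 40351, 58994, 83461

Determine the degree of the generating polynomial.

4

Δ: 2723, 4467, 6835, 9923, 13827, 18643, 24467
Δ²: 1744, 2368, 3088, 3904, 4816, 5824
Δ³: 624, 720, 816, 912, 1008
Δ⁴: 96, 96, 96, 96
The fourth differences are constant, so the polynomial has degree 4.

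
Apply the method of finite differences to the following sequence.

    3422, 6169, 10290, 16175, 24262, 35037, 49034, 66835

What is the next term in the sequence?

2747 , 4121 , 5885 , 8087 , 10775 , 13997 , 17801
1374 , 1764 , 2202 , 2688 , 3222 , 3804
390 , 438 , 486 , 534 , 582
48 , 48 , 48 , 48
Constant fourth difference = 48, so extend:
582 + 48 = 630;  3804 + 630 = 4434;  17801 + 4434 = 22235;  66835 + 22235 = 89070

89070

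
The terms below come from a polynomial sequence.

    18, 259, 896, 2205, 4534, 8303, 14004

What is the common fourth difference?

72

Δ: 241, 637, 1309, 2329, 3769, 5701
Δ²: 396, 672, 1020, 1440, 1932
Δ³: 276, 348, 420, 492
Δ⁴: 72, 72, 72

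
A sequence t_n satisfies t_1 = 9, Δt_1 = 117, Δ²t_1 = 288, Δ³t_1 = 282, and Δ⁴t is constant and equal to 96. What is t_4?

Build the table forward from the leading diagonal:
Δ⁴: 96  96  96  96
Δ³: 282  378  474  570
Δ²: 288  570  948  1422
Δ: 117  405  975  1923
t: 9  126  531  1506

1506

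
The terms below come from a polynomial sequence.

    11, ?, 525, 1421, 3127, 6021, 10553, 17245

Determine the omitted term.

133

Using the last 6 terms:
D1: 896  1706  2894  4532  6692
D2: 810  1188  1638  2160
D3: 378  450  522
D4: 72  72
Constant fourth difference = 72.
Extend backward: 378 − 72 = 306;  810 − 306 = 504;  896 − 504 = 392;  525 − 392 = 133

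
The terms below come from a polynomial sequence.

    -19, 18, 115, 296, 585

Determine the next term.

37 , 97 , 181 , 289
60 , 84 , 108
24 , 24
Third differences constant at 24.
108 + 24 = 132;  289 + 132 = 421;  585 + 421 = 1006

1006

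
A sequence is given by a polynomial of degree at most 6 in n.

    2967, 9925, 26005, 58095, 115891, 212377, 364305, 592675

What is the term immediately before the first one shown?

First differences: 6958, 16080, 32090, 57796, 96486, 151928, 228370
Second differences: 9122, 16010, 25706, 38690, 55442, 76442
Third differences: 6888, 9696, 12984, 16752, 21000
Fourth differences: 2808, 3288, 3768, 4248
Fifth differences: 480, 480, 480
The fifth differences are constant at 480.
Work back: 2808 − 480 = 2328;  6888 − 2328 = 4560;  9122 − 4560 = 4562;  6958 − 4562 = 2396;  2967 − 2396 = 571

571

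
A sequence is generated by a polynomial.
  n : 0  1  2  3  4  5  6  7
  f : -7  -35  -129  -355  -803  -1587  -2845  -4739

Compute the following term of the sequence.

Δ: -28, -94, -226, -448, -784, -1258, -1894
Δ²: -66, -132, -222, -336, -474, -636
Δ³: -66, -90, -114, -138, -162
Δ⁴: -24, -24, -24, -24
The fourth differences are constant (-24).
-162 − 24 = -186;  -636 − 186 = -822;  -1894 − 822 = -2716;  -4739 − 2716 = -7455

-7455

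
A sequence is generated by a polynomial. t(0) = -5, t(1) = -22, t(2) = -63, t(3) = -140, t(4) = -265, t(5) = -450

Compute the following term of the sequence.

First differences: -17  -41  -77  -125  -185
Second differences: -24  -36  -48  -60
Third differences: -12  -12  -12
The third differences are constant (-12).
-60 − 12 = -72;  -185 − 72 = -257;  -450 − 257 = -707

-707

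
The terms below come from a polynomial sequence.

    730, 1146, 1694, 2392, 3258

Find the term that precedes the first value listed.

First differences: 416  548  698  866
Second differences: 132  150  168
Third differences: 18  18
The third differences are constant at 18.
Work back: 132 − 18 = 114;  416 − 114 = 302;  730 − 302 = 428

428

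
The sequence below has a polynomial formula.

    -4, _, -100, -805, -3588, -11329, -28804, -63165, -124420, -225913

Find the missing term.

-9

Using the last 8 terms:
First differences: -705, -2783, -7741, -17475, -34361, -61255, -101493
Second differences: -2078, -4958, -9734, -16886, -26894, -40238
Third differences: -2880, -4776, -7152, -10008, -13344
Fourth differences: -1896, -2376, -2856, -3336
Fifth differences: -480, -480, -480
Constant fifth difference = -480.
Extend backward: -1896 + 480 = -1416;  -2880 + 1416 = -1464;  -2078 + 1464 = -614;  -705 + 614 = -91;  -100 + 91 = -9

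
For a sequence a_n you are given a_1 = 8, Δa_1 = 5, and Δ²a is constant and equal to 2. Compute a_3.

20

Build the table forward from the leading diagonal:
Δ²: 2  2  2
Δ: 5  7  9
a: 8  13  20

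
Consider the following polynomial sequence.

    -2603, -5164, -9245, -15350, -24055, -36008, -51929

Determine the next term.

First differences: -2561, -4081, -6105, -8705, -11953, -15921
Second differences: -1520, -2024, -2600, -3248, -3968
Third differences: -504, -576, -648, -720
Fourth differences: -72, -72, -72
Constant fourth difference = -72, so extend:
-720 − 72 = -792;  -3968 − 792 = -4760;  -15921 − 4760 = -20681;  -51929 − 20681 = -72610

-72610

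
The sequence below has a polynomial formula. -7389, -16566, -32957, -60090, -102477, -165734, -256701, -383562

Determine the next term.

-555965

D1: -9177, -16391, -27133, -42387, -63257, -90967, -126861
D2: -7214, -10742, -15254, -20870, -27710, -35894
D3: -3528, -4512, -5616, -6840, -8184
D4: -984, -1104, -1224, -1344
D5: -120, -120, -120
The fifth differences are constant (-120).
-1344 − 120 = -1464;  -8184 − 1464 = -9648;  -35894 − 9648 = -45542;  -126861 − 45542 = -172403;  -383562 − 172403 = -555965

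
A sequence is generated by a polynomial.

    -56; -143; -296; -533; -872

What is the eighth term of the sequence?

-2681

D1: -87  -153  -237  -339
D2: -66  -84  -102
D3: -18  -18
Constant third difference = -18, so extend:
-102 − 18 = -120;  -339 − 120 = -459;  -872 − 459 = -1331
-120 − 18 = -138;  -459 − 138 = -597;  -1331 − 597 = -1928
-138 − 18 = -156;  -597 − 156 = -753;  -1928 − 753 = -2681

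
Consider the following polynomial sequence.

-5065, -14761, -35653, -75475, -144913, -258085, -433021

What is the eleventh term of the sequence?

-2274805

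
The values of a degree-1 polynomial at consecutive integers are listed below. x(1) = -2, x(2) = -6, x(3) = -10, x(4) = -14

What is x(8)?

-30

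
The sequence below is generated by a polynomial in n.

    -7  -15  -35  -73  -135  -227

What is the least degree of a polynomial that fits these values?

3

D1: -8, -20, -38, -62, -92
D2: -12, -18, -24, -30
D3: -6, -6, -6
The third differences are constant, so the polynomial has degree 3.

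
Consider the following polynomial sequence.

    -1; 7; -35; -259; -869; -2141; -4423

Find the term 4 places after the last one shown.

-33131

8, -42, -224, -610, -1272, -2282
-50, -182, -386, -662, -1010
-132, -204, -276, -348
-72, -72, -72
Constant fourth difference = -72, so extend:
-348 − 72 = -420;  -1010 − 420 = -1430;  -2282 − 1430 = -3712;  -4423 − 3712 = -8135
-420 − 72 = -492;  -1430 − 492 = -1922;  -3712 − 1922 = -5634;  -8135 − 5634 = -13769
-492 − 72 = -564;  -1922 − 564 = -2486;  -5634 − 2486 = -8120;  -13769 − 8120 = -21889
-564 − 72 = -636;  -2486 − 636 = -3122;  -8120 − 3122 = -11242;  -21889 − 11242 = -33131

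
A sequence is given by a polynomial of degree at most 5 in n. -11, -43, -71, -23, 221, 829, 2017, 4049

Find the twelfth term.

27577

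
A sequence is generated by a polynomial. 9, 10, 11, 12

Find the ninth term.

17

D1: 1  1  1
Constant first difference = 1, so extend:
12 + 1 = 13
13 + 1 = 14
14 + 1 = 15
15 + 1 = 16
16 + 1 = 17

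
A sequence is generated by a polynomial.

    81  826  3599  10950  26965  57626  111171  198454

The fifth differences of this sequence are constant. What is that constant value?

360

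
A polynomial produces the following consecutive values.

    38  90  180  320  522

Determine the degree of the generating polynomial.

First differences: 52, 90, 140, 202
Second differences: 38, 50, 62
Third differences: 12, 12
The third differences are constant, so the polynomial has degree 3.

3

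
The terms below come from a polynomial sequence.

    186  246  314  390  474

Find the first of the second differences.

8

Δ: 60, 68, 76, 84
Δ²: 8, 8, 8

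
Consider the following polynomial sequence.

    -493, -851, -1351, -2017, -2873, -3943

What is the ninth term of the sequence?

-8677

Δ: -358, -500, -666, -856, -1070
Δ²: -142, -166, -190, -214
Δ³: -24, -24, -24
Constant third difference = -24, so extend:
-214 − 24 = -238;  -1070 − 238 = -1308;  -3943 − 1308 = -5251
-238 − 24 = -262;  -1308 − 262 = -1570;  -5251 − 1570 = -6821
-262 − 24 = -286;  -1570 − 286 = -1856;  -6821 − 1856 = -8677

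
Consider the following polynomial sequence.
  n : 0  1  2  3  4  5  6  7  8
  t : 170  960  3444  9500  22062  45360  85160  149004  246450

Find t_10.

First differences: 790, 2484, 6056, 12562, 23298, 39800, 63844, 97446
Second differences: 1694, 3572, 6506, 10736, 16502, 24044, 33602
Third differences: 1878, 2934, 4230, 5766, 7542, 9558
Fourth differences: 1056, 1296, 1536, 1776, 2016
Fifth differences: 240, 240, 240, 240
Constant fifth difference = 240, so extend:
2016 + 240 = 2256;  9558 + 2256 = 11814;  33602 + 11814 = 45416;  97446 + 45416 = 142862;  246450 + 142862 = 389312
2256 + 240 = 2496;  11814 + 2496 = 14310;  45416 + 14310 = 59726;  142862 + 59726 = 202588;  389312 + 202588 = 591900

591900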